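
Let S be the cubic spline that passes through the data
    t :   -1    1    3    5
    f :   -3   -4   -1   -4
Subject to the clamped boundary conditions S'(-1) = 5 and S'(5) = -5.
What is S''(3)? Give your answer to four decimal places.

Put m_i = S'' at the i-th knot. Here h = (2, 2, 2) and Δ = (-1/2, 3/2, -3/2), so the interior equations h_(i-1)·m_(i-1) + 2(h_(i-1)+h_i)·m_i + h_i·m_(i+1) = 6(Δ_i − Δ_(i-1)) read
  2·m_0 + 8·m_1 + 2·m_2 = 6(Δ_1 - Δ_0) = 12
  2·m_1 + 8·m_2 + 2·m_3 = 6(Δ_2 - Δ_1) = -18
Clamped end conditions give two more equations: 2h_0·m_0 + h_0·m_1 = 6(Δ_0 - S'(-1)) = -33 and h_2·m_2 + 2h_2·m_3 = 6(S'(5) - Δ_2) = -21.
Solving the tridiagonal system: m_0 = -319/30, m_1 = 143/30, m_2 = -73/30, m_3 = -121/30.

-2.4333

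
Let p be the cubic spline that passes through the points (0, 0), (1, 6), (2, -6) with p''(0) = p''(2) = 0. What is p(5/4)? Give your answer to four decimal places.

Put σ_i = p'' at the i-th knot. Here h = (1, 1) and Δ = (6, -12), so the interior equations h_(i-1)·σ_(i-1) + 2(h_(i-1)+h_i)·σ_i + h_i·σ_(i+1) = 6(Δ_i − Δ_(i-1)) read
  1·σ_0 + 4·σ_1 + 1·σ_2 = 6(Δ_1 - Δ_0) = -108
Natural end conditions: σ_0 = σ_2 = 0.
Solving: σ_0 = 0, σ_1 = -27, σ_2 = 0.
On [1, 2], p(x) = 6 - 3·(x - 1) - 27/2·(x - 1)² + 9/2·(x - 1)³.
With (x - 1) = 1/4: p(5/4) = 573/128.

4.4766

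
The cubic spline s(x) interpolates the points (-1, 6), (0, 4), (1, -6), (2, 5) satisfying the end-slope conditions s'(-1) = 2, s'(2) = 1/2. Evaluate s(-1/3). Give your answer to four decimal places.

Put σ_i = s'' at the i-th knot. Here h = (1, 1, 1) and Δ = (-2, -10, 11), so the interior equations h_(i-1)·σ_(i-1) + 2(h_(i-1)+h_i)·σ_i + h_i·σ_(i+1) = 6(Δ_i − Δ_(i-1)) read
  1·σ_0 + 4·σ_1 + 1·σ_2 = 6(Δ_1 - Δ_0) = -48
  1·σ_1 + 4·σ_2 + 1·σ_3 = 6(Δ_2 - Δ_1) = 126
Clamped end conditions give two more equations: 2h_0·σ_0 + h_0·σ_1 = 6(Δ_0 - s'(-1)) = -24 and h_2·σ_2 + 2h_2·σ_3 = 6(s'(2) - Δ_2) = -63.
Forward elimination and back-substitution give σ_0 = 3/5, σ_1 = -126/5, σ_2 = 261/5, σ_3 = -288/5.
On [-1, 0], s(x) = 6 + 2·(x + 1) + 3/10·(x + 1)² - 43/10·(x + 1)³.
With (x + 1) = 2/3: s(-1/3) = 836/135.

6.1926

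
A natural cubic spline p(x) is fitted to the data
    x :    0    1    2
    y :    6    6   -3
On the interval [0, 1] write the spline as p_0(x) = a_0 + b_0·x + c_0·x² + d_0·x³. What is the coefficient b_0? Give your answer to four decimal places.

2.2500

Put M_i = p'' at the i-th knot. Here h = (1, 1) and Δ = (0, -9), so the interior equations h_(i-1)·M_(i-1) + 2(h_(i-1)+h_i)·M_i + h_i·M_(i+1) = 6(Δ_i − Δ_(i-1)) read
  1·M_0 + 4·M_1 + 1·M_2 = 6(Δ_1 - Δ_0) = -54
Natural end conditions: M_0 = M_2 = 0.
Hence M_0 = 0, M_1 = -27/2, M_2 = 0.
On [0, 1], with p_0(x) = a_0 + b_0·x + c_0·x² + d_0·x³: c_0 = M_0/2 = 0, d_0 = (M_1 - M_0)/(6h_0) = -9/4, b_0 = Δ_0 - h_0(2M_0 + M_1)/6 = 9/4.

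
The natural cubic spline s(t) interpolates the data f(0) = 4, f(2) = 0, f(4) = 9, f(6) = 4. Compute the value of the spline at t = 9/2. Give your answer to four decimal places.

9.2594

With σ_i denoting the second derivative at x_i, h_i = 2, 2, 2, and Δ_i = (y_(i+1) − y_i)/h_i = -2, 9/2, -5/2:
  2·σ_0 + 8·σ_1 + 2·σ_2 = 6(Δ_1 - Δ_0) = 39
  2·σ_1 + 8·σ_2 + 2·σ_3 = 6(Δ_2 - Δ_1) = -42
Natural end conditions: σ_0 = σ_3 = 0.
Solving the tridiagonal system: σ_0 = 0, σ_1 = 33/5, σ_2 = -69/10, σ_3 = 0.
On [4, 6], s(t) = 9 + 21/10·(t - 4) - 69/20·(t - 4)² + 23/40·(t - 4)³.
With (t - 4) = 1/2: s(9/2) = 2963/320.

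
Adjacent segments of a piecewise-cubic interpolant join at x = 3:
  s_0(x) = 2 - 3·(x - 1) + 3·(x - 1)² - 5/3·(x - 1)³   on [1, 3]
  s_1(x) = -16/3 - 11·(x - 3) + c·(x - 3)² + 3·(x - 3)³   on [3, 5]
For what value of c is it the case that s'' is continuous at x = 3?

-7

s_0''(x) = 6 - 10·(x - 1), so s_0''(3) = -14. On the right, s_1''(3) = 2c, so c = -7.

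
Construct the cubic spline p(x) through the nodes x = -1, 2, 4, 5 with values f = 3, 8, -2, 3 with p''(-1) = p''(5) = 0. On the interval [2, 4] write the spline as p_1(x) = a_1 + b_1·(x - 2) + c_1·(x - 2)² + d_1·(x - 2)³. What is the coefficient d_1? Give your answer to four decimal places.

1.5476

Put M_i = p'' at the i-th knot. Here h = (3, 2, 1) and Δ = (5/3, -5, 5), so the interior equations h_(i-1)·M_(i-1) + 2(h_(i-1)+h_i)·M_i + h_i·M_(i+1) = 6(Δ_i − Δ_(i-1)) read
  3·M_0 + 10·M_1 + 2·M_2 = 6(Δ_1 - Δ_0) = -40
  2·M_1 + 6·M_2 + 1·M_3 = 6(Δ_2 - Δ_1) = 60
Natural end conditions: M_0 = M_3 = 0.
Solving the tridiagonal system: M_0 = 0, M_1 = -45/7, M_2 = 85/7, M_3 = 0.
On [2, 4], with p_1(x) = a_1 + b_1·(x - 2) + c_1·(x - 2)² + d_1·(x - 2)³: c_1 = M_1/2 = -45/14, d_1 = (M_2 - M_1)/(6h_1) = 65/42, b_1 = Δ_1 - h_1(2M_1 + M_2)/6 = -100/21.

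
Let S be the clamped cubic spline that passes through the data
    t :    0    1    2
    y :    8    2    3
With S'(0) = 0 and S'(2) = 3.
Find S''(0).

With M_i denoting the second derivative at x_i, h_i = 1, 1, and Δ_i = (y_(i+1) − y_i)/h_i = -6, 1:
  1·M_0 + 4·M_1 + 1·M_2 = 6(Δ_1 - Δ_0) = 42
Clamped end conditions give two more equations: 2h_0·M_0 + h_0·M_1 = 6(Δ_0 - S'(0)) = -36 and h_1·M_1 + 2h_1·M_2 = 6(S'(2) - Δ_1) = 12.
Solving: M_0 = -27, M_1 = 18, M_2 = -3.

-27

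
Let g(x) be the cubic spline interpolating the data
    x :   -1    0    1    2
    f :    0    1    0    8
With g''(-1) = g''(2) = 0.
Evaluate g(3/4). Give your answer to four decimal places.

Write m_i for g''(x_i). With h_i = 1, 1, 1 and divided differences Δ_i = 1, -1, 8, the continuity of g' gives the tridiagonal system
  1·m_0 + 4·m_1 + 1·m_2 = 6(Δ_1 - Δ_0) = -12
  1·m_1 + 4·m_2 + 1·m_3 = 6(Δ_2 - Δ_1) = 54
Natural end conditions: m_0 = m_3 = 0.
Forward elimination and back-substitution give m_0 = 0, m_1 = -34/5, m_2 = 76/5, m_3 = 0.
On [0, 1], g(x) = 1 - 19/15·x - 17/5·x² + 11/3·x³.
With x = 3/4: g(3/4) = -101/320.

-0.3156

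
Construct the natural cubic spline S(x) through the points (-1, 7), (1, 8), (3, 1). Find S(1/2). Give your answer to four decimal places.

With m_i denoting the second derivative at x_i, h_i = 2, 2, and Δ_i = (y_(i+1) − y_i)/h_i = 1/2, -7/2:
  2·m_0 + 8·m_1 + 2·m_2 = 6(Δ_1 - Δ_0) = -24
Natural end conditions: m_0 = m_2 = 0.
Hence m_0 = 0, m_1 = -3, m_2 = 0.
On [-1, 1], S(x) = 7 + 3/2·(x + 1) + 0·(x + 1)² - 1/4·(x + 1)³.
With (x + 1) = 3/2: S(1/2) = 269/32.

8.4063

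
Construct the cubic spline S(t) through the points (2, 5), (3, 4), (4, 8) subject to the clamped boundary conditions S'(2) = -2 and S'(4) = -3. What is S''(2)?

With σ_i denoting the second derivative at x_i, h_i = 1, 1, and Δ_i = (y_(i+1) − y_i)/h_i = -1, 4:
  1·σ_0 + 4·σ_1 + 1·σ_2 = 6(Δ_1 - Δ_0) = 30
Clamped end conditions give two more equations: 2h_0·σ_0 + h_0·σ_1 = 6(Δ_0 - S'(2)) = 6 and h_1·σ_1 + 2h_1·σ_2 = 6(S'(4) - Δ_1) = -42.
Forward elimination and back-substitution give σ_0 = -5, σ_1 = 16, σ_2 = -29.

-5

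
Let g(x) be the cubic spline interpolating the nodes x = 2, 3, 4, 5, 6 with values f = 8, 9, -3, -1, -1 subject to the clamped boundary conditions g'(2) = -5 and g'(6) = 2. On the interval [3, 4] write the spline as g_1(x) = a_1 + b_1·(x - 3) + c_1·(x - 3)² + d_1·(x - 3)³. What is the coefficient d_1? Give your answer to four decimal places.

Write M_i for g''(x_i). With h_i = 1, 1, 1, 1 and divided differences Δ_i = 1, -12, 2, 0, the continuity of g' gives the tridiagonal system
  1·M_0 + 4·M_1 + 1·M_2 = 6(Δ_1 - Δ_0) = -78
  1·M_1 + 4·M_2 + 1·M_3 = 6(Δ_2 - Δ_1) = 84
  1·M_2 + 4·M_3 + 1·M_4 = 6(Δ_3 - Δ_2) = -12
Clamped end conditions give two more equations: 2h_0·M_0 + h_0·M_1 = 6(Δ_0 - g'(2)) = 36 and h_3·M_3 + 2h_3·M_4 = 6(g'(6) - Δ_3) = 12.
Forward elimination and back-substitution give M_0 = 256/7, M_1 = -260/7, M_2 = 34, M_3 = -104/7, M_4 = 94/7.
On [3, 4], with g_1(x) = a_1 + b_1·(x - 3) + c_1·(x - 3)² + d_1·(x - 3)³: c_1 = M_1/2 = -130/7, d_1 = (M_2 - M_1)/(6h_1) = 83/7, b_1 = Δ_1 - h_1(2M_1 + M_2)/6 = -37/7.

11.8571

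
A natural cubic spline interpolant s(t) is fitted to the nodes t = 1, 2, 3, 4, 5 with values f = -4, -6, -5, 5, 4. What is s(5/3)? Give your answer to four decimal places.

Write M_i for s''(x_i). With h_i = 1, 1, 1, 1 and divided differences Δ_i = -2, 1, 10, -1, the continuity of s' gives the tridiagonal system
  1·M_0 + 4·M_1 + 1·M_2 = 6(Δ_1 - Δ_0) = 18
  1·M_1 + 4·M_2 + 1·M_3 = 6(Δ_2 - Δ_1) = 54
  1·M_2 + 4·M_3 + 1·M_4 = 6(Δ_3 - Δ_2) = -66
Natural end conditions: M_0 = M_4 = 0.
Hence M_0 = 0, M_1 = -3/14, M_2 = 132/7, M_3 = -297/14, M_4 = 0.
On [1, 2], s(t) = -4 - 55/28·(t - 1) + 0·(t - 1)² - 1/28·(t - 1)³.
With (t - 1) = 2/3: s(5/3) = -2011/378.

-5.3201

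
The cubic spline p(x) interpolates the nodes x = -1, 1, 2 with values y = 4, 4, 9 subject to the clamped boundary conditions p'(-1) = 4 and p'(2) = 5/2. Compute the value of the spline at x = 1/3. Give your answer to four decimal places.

3.5556

With M_i denoting the second derivative at x_i, h_i = 2, 1, and Δ_i = (y_(i+1) − y_i)/h_i = 0, 5:
  2·M_0 + 6·M_1 + 1·M_2 = 6(Δ_1 - Δ_0) = 30
Clamped end conditions give two more equations: 2h_0·M_0 + h_0·M_1 = 6(Δ_0 - p'(-1)) = -24 and h_1·M_1 + 2h_1·M_2 = 6(p'(2) - Δ_1) = -15.
Solving the tridiagonal system: M_0 = -23/2, M_1 = 11, M_2 = -13.
On [-1, 1], p(x) = 4 + 4·(x + 1) - 23/4·(x + 1)² + 15/8·(x + 1)³.
With (x + 1) = 4/3: p(1/3) = 32/9.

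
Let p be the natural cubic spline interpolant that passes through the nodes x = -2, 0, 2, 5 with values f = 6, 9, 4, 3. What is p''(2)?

Let m_i = p''(x_i). Step sizes h_i = 2, 2, 3; slopes of the chords Δ_i = (y_(i+1) - y_i)/h_i = 3/2, -5/2, -1/3.
  2·m_0 + 8·m_1 + 2·m_2 = 6(Δ_1 - Δ_0) = -24
  2·m_1 + 10·m_2 + 3·m_3 = 6(Δ_2 - Δ_1) = 13
Natural end conditions: m_0 = m_3 = 0.
Forward elimination and back-substitution give m_0 = 0, m_1 = -7/2, m_2 = 2, m_3 = 0.

2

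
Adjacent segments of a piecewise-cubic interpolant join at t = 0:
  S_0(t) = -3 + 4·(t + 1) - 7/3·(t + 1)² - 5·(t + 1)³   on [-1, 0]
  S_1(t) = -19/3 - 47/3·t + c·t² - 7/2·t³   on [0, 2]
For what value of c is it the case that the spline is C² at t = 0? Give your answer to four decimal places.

S_0''(t) = -14/3 - 30·(t + 1), so S_0''(0) = -104/3. On the right, S_1''(0) = 2c, so c = -52/3.

-17.3333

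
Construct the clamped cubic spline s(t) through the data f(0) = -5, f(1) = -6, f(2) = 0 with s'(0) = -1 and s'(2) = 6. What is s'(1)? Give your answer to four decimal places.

2.5000

Let σ_i = s''(x_i). Step sizes h_i = 1, 1; slopes of the chords Δ_i = (y_(i+1) - y_i)/h_i = -1, 6.
  1·σ_0 + 4·σ_1 + 1·σ_2 = 6(Δ_1 - Δ_0) = 42
Clamped end conditions give two more equations: 2h_0·σ_0 + h_0·σ_1 = 6(Δ_0 - s'(0)) = 0 and h_1·σ_1 + 2h_1·σ_2 = 6(s'(2) - Δ_1) = 0.
Forward elimination and back-substitution give σ_0 = -7, σ_1 = 14, σ_2 = -7.
On [1, 2], s'(t) = b_1 + 2c_1·(t - 1) + 3d_1·(t - 1)² with b_1 = Δ_1 - h_1(2σ_1 + σ_2)/6 = 5/2, c_1 = σ_1/2 = 7, d_1 = (σ_2 - σ_1)/(6h_1) = -7/2. So s'(1) = 5/2.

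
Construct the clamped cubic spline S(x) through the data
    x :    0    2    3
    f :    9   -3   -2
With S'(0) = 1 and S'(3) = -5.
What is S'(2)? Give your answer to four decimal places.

Let m_i = S''(x_i). Step sizes h_i = 2, 1; slopes of the chords Δ_i = (y_(i+1) - y_i)/h_i = -6, 1.
  2·m_0 + 6·m_1 + 1·m_2 = 6(Δ_1 - Δ_0) = 42
Clamped end conditions give two more equations: 2h_0·m_0 + h_0·m_1 = 6(Δ_0 - S'(0)) = -42 and h_1·m_1 + 2h_1·m_2 = 6(S'(3) - Δ_1) = -36.
Forward elimination and back-substitution give m_0 = -39/2, m_1 = 18, m_2 = -27.
On [2, 3], S'(x) = b_1 + 2c_1·(x - 2) + 3d_1·(x - 2)² with b_1 = Δ_1 - h_1(2m_1 + m_2)/6 = -1/2, c_1 = m_1/2 = 9, d_1 = (m_2 - m_1)/(6h_1) = -15/2. So S'(2) = -1/2.

-0.5000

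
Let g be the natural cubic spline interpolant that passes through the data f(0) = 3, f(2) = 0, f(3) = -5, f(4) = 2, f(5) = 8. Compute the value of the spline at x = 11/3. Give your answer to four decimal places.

-0.9703

Write m_i for g''(x_i). With h_i = 2, 1, 1, 1 and divided differences Δ_i = -3/2, -5, 7, 6, the continuity of g' gives the tridiagonal system
  2·m_0 + 6·m_1 + 1·m_2 = 6(Δ_1 - Δ_0) = -21
  1·m_1 + 4·m_2 + 1·m_3 = 6(Δ_2 - Δ_1) = 72
  1·m_2 + 4·m_3 + 1·m_4 = 6(Δ_3 - Δ_2) = -6
Natural end conditions: m_0 = m_4 = 0.
Solving: m_0 = 0, m_1 = -609/86, m_2 = 924/43, m_3 = -591/86, m_4 = 0.
On [3, 4], g(x) = -5 + 169/172·(x - 3) + 462/43·(x - 3)² - 813/172·(x - 3)³.
With (x - 3) = 2/3: g(11/3) = -751/774.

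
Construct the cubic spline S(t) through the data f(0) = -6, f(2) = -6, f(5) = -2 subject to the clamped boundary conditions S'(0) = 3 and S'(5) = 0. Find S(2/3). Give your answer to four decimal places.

-5.0963

With m_i denoting the second derivative at x_i, h_i = 2, 3, and Δ_i = (y_(i+1) − y_i)/h_i = 0, 4/3:
  2·m_0 + 10·m_1 + 3·m_2 = 6(Δ_1 - Δ_0) = 8
Clamped end conditions give two more equations: 2h_0·m_0 + h_0·m_1 = 6(Δ_0 - S'(0)) = -18 and h_1·m_1 + 2h_1·m_2 = 6(S'(5) - Δ_1) = -8.
Forward elimination and back-substitution give m_0 = -59/10, m_1 = 14/5, m_2 = -41/15.
On [0, 2], S(t) = -6 + 3·t - 59/20·t² + 29/40·t³.
With t = 2/3: S(2/3) = -688/135.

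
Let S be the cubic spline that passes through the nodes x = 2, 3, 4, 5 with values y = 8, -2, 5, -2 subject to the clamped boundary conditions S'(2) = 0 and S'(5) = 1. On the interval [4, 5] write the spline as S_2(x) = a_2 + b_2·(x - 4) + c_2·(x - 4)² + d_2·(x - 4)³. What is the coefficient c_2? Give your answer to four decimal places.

Write M_i for S''(x_i). With h_i = 1, 1, 1 and divided differences Δ_i = -10, 7, -7, the continuity of S' gives the tridiagonal system
  1·M_0 + 4·M_1 + 1·M_2 = 6(Δ_1 - Δ_0) = 102
  1·M_1 + 4·M_2 + 1·M_3 = 6(Δ_2 - Δ_1) = -84
Clamped end conditions give two more equations: 2h_0·M_0 + h_0·M_1 = 6(Δ_0 - S'(2)) = -60 and h_2·M_2 + 2h_2·M_3 = 6(S'(5) - Δ_2) = 48.
Solving the tridiagonal system: M_0 = -166/3, M_1 = 152/3, M_2 = -136/3, M_3 = 140/3.
On [4, 5], with S_2(x) = a_2 + b_2·(x - 4) + c_2·(x - 4)² + d_2·(x - 4)³: c_2 = M_2/2 = -68/3, d_2 = (M_3 - M_2)/(6h_2) = 46/3, b_2 = Δ_2 - h_2(2M_2 + M_3)/6 = 1/3.

-22.6667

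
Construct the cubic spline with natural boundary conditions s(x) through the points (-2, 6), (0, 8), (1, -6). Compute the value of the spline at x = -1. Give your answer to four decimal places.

10.7500

With M_i denoting the second derivative at x_i, h_i = 2, 1, and Δ_i = (y_(i+1) − y_i)/h_i = 1, -14:
  2·M_0 + 6·M_1 + 1·M_2 = 6(Δ_1 - Δ_0) = -90
Natural end conditions: M_0 = M_2 = 0.
Forward elimination and back-substitution give M_0 = 0, M_1 = -15, M_2 = 0.
On [-2, 0], s(x) = 6 + 6·(x + 2) + 0·(x + 2)² - 5/4·(x + 2)³.
With (x + 2) = 1: s(-1) = 43/4.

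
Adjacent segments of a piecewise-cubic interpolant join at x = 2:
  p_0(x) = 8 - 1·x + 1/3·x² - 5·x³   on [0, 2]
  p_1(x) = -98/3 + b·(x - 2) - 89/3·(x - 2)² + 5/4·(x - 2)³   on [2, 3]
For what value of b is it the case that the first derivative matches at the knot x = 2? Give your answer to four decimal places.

p_0'(x) = -1 + 2/3·x - 15·x², so p_0'(2) = -179/3. On the right, p_1'(2) = b, so b = -179/3.

-59.6667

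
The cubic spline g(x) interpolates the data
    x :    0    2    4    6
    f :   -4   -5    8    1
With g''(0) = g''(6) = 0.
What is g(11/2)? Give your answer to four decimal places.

With m_i denoting the second derivative at x_i, h_i = 2, 2, 2, and Δ_i = (y_(i+1) − y_i)/h_i = -1/2, 13/2, -7/2:
  2·m_0 + 8·m_1 + 2·m_2 = 6(Δ_1 - Δ_0) = 42
  2·m_1 + 8·m_2 + 2·m_3 = 6(Δ_2 - Δ_1) = -60
Natural end conditions: m_0 = m_3 = 0.
Solving: m_0 = 0, m_1 = 38/5, m_2 = -47/5, m_3 = 0.
On [4, 6], g(x) = 8 + 83/30·(x - 4) - 47/10·(x - 4)² + 47/60·(x - 4)³.
With (x - 4) = 3/2: g(11/2) = 135/32.

4.2188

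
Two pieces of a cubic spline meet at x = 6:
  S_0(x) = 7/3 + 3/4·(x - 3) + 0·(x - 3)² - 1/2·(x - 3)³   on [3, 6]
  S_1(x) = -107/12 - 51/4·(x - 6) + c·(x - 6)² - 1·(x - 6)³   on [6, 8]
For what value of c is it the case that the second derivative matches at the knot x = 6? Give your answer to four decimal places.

S_0''(x) = 0 - 3·(x - 3), so S_0''(6) = -9. On the right, S_1''(6) = 2c, so c = -9/2.

-4.5000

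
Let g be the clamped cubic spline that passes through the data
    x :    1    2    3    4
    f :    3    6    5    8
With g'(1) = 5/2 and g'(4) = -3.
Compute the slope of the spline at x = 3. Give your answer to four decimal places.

2.1667

Write M_i for g''(x_i). With h_i = 1, 1, 1 and divided differences Δ_i = 3, -1, 3, the continuity of g' gives the tridiagonal system
  1·M_0 + 4·M_1 + 1·M_2 = 6(Δ_1 - Δ_0) = -24
  1·M_1 + 4·M_2 + 1·M_3 = 6(Δ_2 - Δ_1) = 24
Clamped end conditions give two more equations: 2h_0·M_0 + h_0·M_1 = 6(Δ_0 - g'(1)) = 3 and h_2·M_2 + 2h_2·M_3 = 6(g'(4) - Δ_2) = -36.
Forward elimination and back-substitution give M_0 = 22/3, M_1 = -35/3, M_2 = 46/3, M_3 = -77/3.
On [3, 4], g'(x) = b_2 + 2c_2·(x - 3) + 3d_2·(x - 3)² with b_2 = Δ_2 - h_2(2M_2 + M_3)/6 = 13/6, c_2 = M_2/2 = 23/3, d_2 = (M_3 - M_2)/(6h_2) = -41/6. So g'(3) = 13/6.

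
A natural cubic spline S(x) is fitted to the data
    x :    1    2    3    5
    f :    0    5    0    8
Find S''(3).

12

Write m_i for S''(x_i). With h_i = 1, 1, 2 and divided differences Δ_i = 5, -5, 4, the continuity of S' gives the tridiagonal system
  1·m_0 + 4·m_1 + 1·m_2 = 6(Δ_1 - Δ_0) = -60
  1·m_1 + 6·m_2 + 2·m_3 = 6(Δ_2 - Δ_1) = 54
Natural end conditions: m_0 = m_3 = 0.
Hence m_0 = 0, m_1 = -18, m_2 = 12, m_3 = 0.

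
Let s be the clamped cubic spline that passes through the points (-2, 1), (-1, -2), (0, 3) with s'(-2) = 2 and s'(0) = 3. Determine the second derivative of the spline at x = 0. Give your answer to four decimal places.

-17.5000

Write M_i for s''(x_i). With h_i = 1, 1 and divided differences Δ_i = -3, 5, the continuity of s' gives the tridiagonal system
  1·M_0 + 4·M_1 + 1·M_2 = 6(Δ_1 - Δ_0) = 48
Clamped end conditions give two more equations: 2h_0·M_0 + h_0·M_1 = 6(Δ_0 - s'(-2)) = -30 and h_1·M_1 + 2h_1·M_2 = 6(s'(0) - Δ_1) = -12.
Forward elimination and back-substitution give M_0 = -53/2, M_1 = 23, M_2 = -35/2.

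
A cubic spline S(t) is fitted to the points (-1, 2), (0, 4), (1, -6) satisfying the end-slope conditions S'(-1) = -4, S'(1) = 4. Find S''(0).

With M_i denoting the second derivative at x_i, h_i = 1, 1, and Δ_i = (y_(i+1) − y_i)/h_i = 2, -10:
  1·M_0 + 4·M_1 + 1·M_2 = 6(Δ_1 - Δ_0) = -72
Clamped end conditions give two more equations: 2h_0·M_0 + h_0·M_1 = 6(Δ_0 - S'(-1)) = 36 and h_1·M_1 + 2h_1·M_2 = 6(S'(1) - Δ_1) = 84.
Forward elimination and back-substitution give M_0 = 40, M_1 = -44, M_2 = 64.

-44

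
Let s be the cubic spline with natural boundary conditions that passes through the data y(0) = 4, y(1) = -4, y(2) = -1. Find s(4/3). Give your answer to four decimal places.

Write M_i for s''(x_i). With h_i = 1, 1 and divided differences Δ_i = -8, 3, the continuity of s' gives the tridiagonal system
  1·M_0 + 4·M_1 + 1·M_2 = 6(Δ_1 - Δ_0) = 66
Natural end conditions: M_0 = M_2 = 0.
Forward elimination and back-substitution give M_0 = 0, M_1 = 33/2, M_2 = 0.
On [1, 2], s(t) = -4 - 5/2·(t - 1) + 33/4·(t - 1)² - 11/4·(t - 1)³.
With (t - 1) = 1/3: s(4/3) = -217/54.

-4.0185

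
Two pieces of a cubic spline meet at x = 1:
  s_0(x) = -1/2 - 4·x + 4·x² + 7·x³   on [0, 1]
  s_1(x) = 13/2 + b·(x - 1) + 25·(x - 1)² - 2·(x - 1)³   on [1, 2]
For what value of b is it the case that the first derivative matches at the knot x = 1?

s_0'(x) = -4 + 8·x + 21·x², so s_0'(1) = 25. On the right, s_1'(1) = b, so b = 25.

25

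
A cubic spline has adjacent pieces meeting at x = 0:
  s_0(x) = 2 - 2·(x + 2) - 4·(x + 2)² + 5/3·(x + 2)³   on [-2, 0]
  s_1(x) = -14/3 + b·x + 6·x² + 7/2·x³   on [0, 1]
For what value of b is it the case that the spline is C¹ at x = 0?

s_0'(x) = -2 - 8·(x + 2) + 5·(x + 2)², so s_0'(0) = 2. On the right, s_1'(0) = b, so b = 2.

2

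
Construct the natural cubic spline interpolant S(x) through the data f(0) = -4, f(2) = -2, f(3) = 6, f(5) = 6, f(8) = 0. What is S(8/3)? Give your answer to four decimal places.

3.5056

Put σ_i = S'' at the i-th knot. Here h = (2, 1, 2, 3) and Δ = (1, 8, 0, -2), so the interior equations h_(i-1)·σ_(i-1) + 2(h_(i-1)+h_i)·σ_i + h_i·σ_(i+1) = 6(Δ_i − Δ_(i-1)) read
  2·σ_0 + 6·σ_1 + 1·σ_2 = 6(Δ_1 - Δ_0) = 42
  1·σ_1 + 6·σ_2 + 2·σ_3 = 6(Δ_2 - Δ_1) = -48
  2·σ_2 + 10·σ_3 + 3·σ_4 = 6(Δ_3 - Δ_2) = -12
Natural end conditions: σ_0 = σ_4 = 0.
Hence σ_0 = 0, σ_1 = 1404/163, σ_2 = -1578/163, σ_3 = 120/163, σ_4 = 0.
On [2, 3], S(x) = -2 + 1099/163·(x - 2) + 702/163·(x - 2)² - 497/163·(x - 2)³.
With (x - 2) = 2/3: S(8/3) = 15428/4401.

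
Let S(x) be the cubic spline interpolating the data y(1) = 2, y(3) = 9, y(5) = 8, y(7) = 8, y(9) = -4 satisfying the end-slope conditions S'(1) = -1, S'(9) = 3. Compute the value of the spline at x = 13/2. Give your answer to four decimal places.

Let σ_i = S''(x_i). Step sizes h_i = 2, 2, 2, 2; slopes of the chords Δ_i = (y_(i+1) - y_i)/h_i = 7/2, -1/2, 0, -6.
  2·σ_0 + 8·σ_1 + 2·σ_2 = 6(Δ_1 - Δ_0) = -24
  2·σ_1 + 8·σ_2 + 2·σ_3 = 6(Δ_2 - Δ_1) = 3
  2·σ_2 + 8·σ_3 + 2·σ_4 = 6(Δ_3 - Δ_2) = -36
Clamped end conditions give two more equations: 2h_0·σ_0 + h_0·σ_1 = 6(Δ_0 - S'(1)) = 27 and h_3·σ_3 + 2h_3·σ_4 = 6(S'(9) - Δ_3) = 54.
Solving the tridiagonal system: σ_0 = 565/56, σ_1 = -187/28, σ_2 = 37/8, σ_3 = -289/28, σ_4 = 1045/56.
On [5, 7], S(x) = 8 + 5/14·(x - 5) + 37/16·(x - 5)² - 279/224·(x - 5)³.
With (x - 5) = 3/2: S(13/2) = 2441/256.

9.5352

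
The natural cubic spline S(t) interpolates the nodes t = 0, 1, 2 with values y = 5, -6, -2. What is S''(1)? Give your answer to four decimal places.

22.5000

Put m_i = S'' at the i-th knot. Here h = (1, 1) and Δ = (-11, 4), so the interior equations h_(i-1)·m_(i-1) + 2(h_(i-1)+h_i)·m_i + h_i·m_(i+1) = 6(Δ_i − Δ_(i-1)) read
  1·m_0 + 4·m_1 + 1·m_2 = 6(Δ_1 - Δ_0) = 90
Natural end conditions: m_0 = m_2 = 0.
Forward elimination and back-substitution give m_0 = 0, m_1 = 45/2, m_2 = 0.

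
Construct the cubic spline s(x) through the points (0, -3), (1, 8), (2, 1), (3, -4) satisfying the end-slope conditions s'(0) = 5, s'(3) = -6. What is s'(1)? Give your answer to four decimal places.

3.8667

Let σ_i = s''(x_i). Step sizes h_i = 1, 1, 1; slopes of the chords Δ_i = (y_(i+1) - y_i)/h_i = 11, -7, -5.
  1·σ_0 + 4·σ_1 + 1·σ_2 = 6(Δ_1 - Δ_0) = -108
  1·σ_1 + 4·σ_2 + 1·σ_3 = 6(Δ_2 - Δ_1) = 12
Clamped end conditions give two more equations: 2h_0·σ_0 + h_0·σ_1 = 6(Δ_0 - s'(0)) = 36 and h_2·σ_2 + 2h_2·σ_3 = 6(s'(3) - Δ_2) = -6.
Forward elimination and back-substitution give σ_0 = 574/15, σ_1 = -608/15, σ_2 = 238/15, σ_3 = -164/15.
On [1, 2], s'(x) = b_1 + 2c_1·(x - 1) + 3d_1·(x - 1)² with b_1 = Δ_1 - h_1(2σ_1 + σ_2)/6 = 58/15, c_1 = σ_1/2 = -304/15, d_1 = (σ_2 - σ_1)/(6h_1) = 47/5. So s'(1) = 58/15.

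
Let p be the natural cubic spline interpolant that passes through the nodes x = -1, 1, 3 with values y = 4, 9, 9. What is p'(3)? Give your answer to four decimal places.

With σ_i denoting the second derivative at x_i, h_i = 2, 2, and Δ_i = (y_(i+1) − y_i)/h_i = 5/2, 0:
  2·σ_0 + 8·σ_1 + 2·σ_2 = 6(Δ_1 - Δ_0) = -15
Natural end conditions: σ_0 = σ_2 = 0.
Solving: σ_0 = 0, σ_1 = -15/8, σ_2 = 0.
On [1, 3], p'(x) = b_1 + 2c_1·(x - 1) + 3d_1·(x - 1)² with b_1 = Δ_1 - h_1(2σ_1 + σ_2)/6 = 5/4, c_1 = σ_1/2 = -15/16, d_1 = (σ_2 - σ_1)/(6h_1) = 5/32. So p'(3) = -5/8.

-0.6250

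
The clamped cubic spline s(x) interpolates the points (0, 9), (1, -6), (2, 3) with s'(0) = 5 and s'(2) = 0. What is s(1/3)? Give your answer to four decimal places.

6.2778

Write M_i for s''(x_i). With h_i = 1, 1 and divided differences Δ_i = -15, 9, the continuity of s' gives the tridiagonal system
  1·M_0 + 4·M_1 + 1·M_2 = 6(Δ_1 - Δ_0) = 144
Clamped end conditions give two more equations: 2h_0·M_0 + h_0·M_1 = 6(Δ_0 - s'(0)) = -120 and h_1·M_1 + 2h_1·M_2 = 6(s'(2) - Δ_1) = -54.
Solving: M_0 = -197/2, M_1 = 77, M_2 = -131/2.
On [0, 1], s(x) = 9 + 5·x - 197/4·x² + 117/4·x³.
With x = 1/3: s(1/3) = 113/18.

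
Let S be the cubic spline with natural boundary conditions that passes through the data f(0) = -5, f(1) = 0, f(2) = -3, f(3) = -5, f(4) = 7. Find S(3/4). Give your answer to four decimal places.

Write m_i for S''(x_i). With h_i = 1, 1, 1, 1 and divided differences Δ_i = 5, -3, -2, 12, the continuity of S' gives the tridiagonal system
  1·m_0 + 4·m_1 + 1·m_2 = 6(Δ_1 - Δ_0) = -48
  1·m_1 + 4·m_2 + 1·m_3 = 6(Δ_2 - Δ_1) = 6
  1·m_2 + 4·m_3 + 1·m_4 = 6(Δ_3 - Δ_2) = 84
Natural end conditions: m_0 = m_4 = 0.
Hence m_0 = 0, m_1 = -165/14, m_2 = -6/7, m_3 = 297/14, m_4 = 0.
On [0, 1], S(t) = -5 + 195/28·t + 0·t² - 55/28·t³.
With t = 3/4: S(3/4) = -155/256.

-0.6055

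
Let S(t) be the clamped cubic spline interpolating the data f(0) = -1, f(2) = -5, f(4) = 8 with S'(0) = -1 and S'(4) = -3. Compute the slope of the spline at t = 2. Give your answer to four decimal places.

With M_i denoting the second derivative at x_i, h_i = 2, 2, and Δ_i = (y_(i+1) − y_i)/h_i = -2, 13/2:
  2·M_0 + 8·M_1 + 2·M_2 = 6(Δ_1 - Δ_0) = 51
Clamped end conditions give two more equations: 2h_0·M_0 + h_0·M_1 = 6(Δ_0 - S'(0)) = -6 and h_1·M_1 + 2h_1·M_2 = 6(S'(4) - Δ_1) = -57.
Solving: M_0 = -67/8, M_1 = 55/4, M_2 = -169/8.
On [2, 4], S'(t) = b_1 + 2c_1·(t - 2) + 3d_1·(t - 2)² with b_1 = Δ_1 - h_1(2M_1 + M_2)/6 = 35/8, c_1 = M_1/2 = 55/8, d_1 = (M_2 - M_1)/(6h_1) = -93/32. So S'(2) = 35/8.

4.3750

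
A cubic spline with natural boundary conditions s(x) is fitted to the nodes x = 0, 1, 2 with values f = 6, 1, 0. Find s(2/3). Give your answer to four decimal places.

2.2963

Let m_i = s''(x_i). Step sizes h_i = 1, 1; slopes of the chords Δ_i = (y_(i+1) - y_i)/h_i = -5, -1.
  1·m_0 + 4·m_1 + 1·m_2 = 6(Δ_1 - Δ_0) = 24
Natural end conditions: m_0 = m_2 = 0.
Solving: m_0 = 0, m_1 = 6, m_2 = 0.
On [0, 1], s(x) = 6 - 6·x + 0·x² + 1·x³.
With x = 2/3: s(2/3) = 62/27.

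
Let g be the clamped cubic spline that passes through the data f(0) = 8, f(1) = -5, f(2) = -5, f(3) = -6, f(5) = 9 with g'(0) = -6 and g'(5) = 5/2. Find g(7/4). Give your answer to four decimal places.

-5.5168

Put σ_i = g'' at the i-th knot. Here h = (1, 1, 1, 2) and Δ = (-13, 0, -1, 15/2), so the interior equations h_(i-1)·σ_(i-1) + 2(h_(i-1)+h_i)·σ_i + h_i·σ_(i+1) = 6(Δ_i − Δ_(i-1)) read
  1·σ_0 + 4·σ_1 + 1·σ_2 = 6(Δ_1 - Δ_0) = 78
  1·σ_1 + 4·σ_2 + 1·σ_3 = 6(Δ_2 - Δ_1) = -6
  1·σ_2 + 6·σ_3 + 2·σ_4 = 6(Δ_3 - Δ_2) = 51
Clamped end conditions give two more equations: 2h_0·σ_0 + h_0·σ_1 = 6(Δ_0 - g'(0)) = -42 and h_3·σ_3 + 2h_3·σ_4 = 6(g'(5) - Δ_3) = -30.
Hence σ_0 = -1520/41, σ_1 = 1318/41, σ_2 = -554/41, σ_3 = 652/41, σ_4 = -1267/82.
On [1, 2], g(x) = -5 - 347/41·(x - 1) + 659/41·(x - 1)² - 312/41·(x - 1)³.
With (x - 1) = 3/4: g(7/4) = -3619/656.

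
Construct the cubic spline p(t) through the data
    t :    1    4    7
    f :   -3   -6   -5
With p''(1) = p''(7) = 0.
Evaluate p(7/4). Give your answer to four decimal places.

Write M_i for p''(x_i). With h_i = 3, 3 and divided differences Δ_i = -1, 1/3, the continuity of p' gives the tridiagonal system
  3·M_0 + 12·M_1 + 3·M_2 = 6(Δ_1 - Δ_0) = 8
Natural end conditions: M_0 = M_2 = 0.
Solving the tridiagonal system: M_0 = 0, M_1 = 2/3, M_2 = 0.
On [1, 4], p(t) = -3 - 4/3·(t - 1) + 0·(t - 1)² + 1/27·(t - 1)³.
With (t - 1) = 3/4: p(7/4) = -255/64.

-3.9844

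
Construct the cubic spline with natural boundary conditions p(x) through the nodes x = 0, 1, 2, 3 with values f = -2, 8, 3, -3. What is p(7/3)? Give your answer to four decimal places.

Let M_i = p''(x_i). Step sizes h_i = 1, 1, 1; slopes of the chords Δ_i = (y_(i+1) - y_i)/h_i = 10, -5, -6.
  1·M_0 + 4·M_1 + 1·M_2 = 6(Δ_1 - Δ_0) = -90
  1·M_1 + 4·M_2 + 1·M_3 = 6(Δ_2 - Δ_1) = -6
Natural end conditions: M_0 = M_3 = 0.
Solving the tridiagonal system: M_0 = 0, M_1 = -118/5, M_2 = 22/5, M_3 = 0.
On [2, 3], p(x) = 3 - 112/15·(x - 2) + 11/5·(x - 2)² - 11/15·(x - 2)³.
With (x - 2) = 1/3: p(7/3) = 59/81.

0.7284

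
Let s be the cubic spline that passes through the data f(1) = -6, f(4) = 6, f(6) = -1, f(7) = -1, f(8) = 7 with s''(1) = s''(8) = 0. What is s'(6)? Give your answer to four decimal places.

Write M_i for s''(x_i). With h_i = 3, 2, 1, 1 and divided differences Δ_i = 4, -7/2, 0, 8, the continuity of s' gives the tridiagonal system
  3·M_0 + 10·M_1 + 2·M_2 = 6(Δ_1 - Δ_0) = -45
  2·M_1 + 6·M_2 + 1·M_3 = 6(Δ_2 - Δ_1) = 21
  1·M_2 + 4·M_3 + 1·M_4 = 6(Δ_3 - Δ_2) = 48
Natural end conditions: M_0 = M_4 = 0.
Hence M_0 = 0, M_1 = -1107/214, M_2 = 360/107, M_3 = 1194/107, M_4 = 0.
On [6, 7], s'(x) = b_2 + 2c_2·(x - 6) + 3d_2·(x - 6)² with b_2 = Δ_2 - h_2(2M_2 + M_3)/6 = -319/107, c_2 = M_2/2 = 180/107, d_2 = (M_3 - M_2)/(6h_2) = 139/107. So s'(6) = -319/107.

-2.9813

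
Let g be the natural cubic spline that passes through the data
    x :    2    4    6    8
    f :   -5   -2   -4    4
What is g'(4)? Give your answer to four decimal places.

With M_i denoting the second derivative at x_i, h_i = 2, 2, 2, and Δ_i = (y_(i+1) − y_i)/h_i = 3/2, -1, 4:
  2·M_0 + 8·M_1 + 2·M_2 = 6(Δ_1 - Δ_0) = -15
  2·M_1 + 8·M_2 + 2·M_3 = 6(Δ_2 - Δ_1) = 30
Natural end conditions: M_0 = M_3 = 0.
Solving: M_0 = 0, M_1 = -3, M_2 = 9/2, M_3 = 0.
On [4, 6], g'(x) = b_1 + 2c_1·(x - 4) + 3d_1·(x - 4)² with b_1 = Δ_1 - h_1(2M_1 + M_2)/6 = -1/2, c_1 = M_1/2 = -3/2, d_1 = (M_2 - M_1)/(6h_1) = 5/8. So g'(4) = -1/2.

-0.5000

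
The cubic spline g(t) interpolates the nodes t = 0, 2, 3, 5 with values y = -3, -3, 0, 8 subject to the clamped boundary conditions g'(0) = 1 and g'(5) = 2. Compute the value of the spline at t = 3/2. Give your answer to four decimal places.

Write M_i for g''(x_i). With h_i = 2, 1, 2 and divided differences Δ_i = 0, 3, 4, the continuity of g' gives the tridiagonal system
  2·M_0 + 6·M_1 + 1·M_2 = 6(Δ_1 - Δ_0) = 18
  1·M_1 + 6·M_2 + 2·M_3 = 6(Δ_2 - Δ_1) = 6
Clamped end conditions give two more equations: 2h_0·M_0 + h_0·M_1 = 6(Δ_0 - g'(0)) = -6 and h_2·M_2 + 2h_2·M_3 = 6(g'(5) - Δ_2) = -12.
Hence M_0 = -55/16, M_1 = 31/8, M_2 = 13/8, M_3 = -61/16.
On [0, 2], g(t) = -3 + 1·t - 55/32·t² + 39/64·t³.
With t = 3/2: g(3/2) = -1695/512.

-3.3105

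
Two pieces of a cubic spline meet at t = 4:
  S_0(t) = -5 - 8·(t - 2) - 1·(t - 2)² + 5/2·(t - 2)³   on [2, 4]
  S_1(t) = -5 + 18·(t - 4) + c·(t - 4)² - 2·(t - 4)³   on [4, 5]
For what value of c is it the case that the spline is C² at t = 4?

14

S_0''(t) = -2 + 15·(t - 2), so S_0''(4) = 28. On the right, S_1''(4) = 2c, so c = 14.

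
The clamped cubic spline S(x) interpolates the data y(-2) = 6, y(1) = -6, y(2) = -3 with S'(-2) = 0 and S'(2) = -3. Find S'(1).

3

With m_i denoting the second derivative at x_i, h_i = 3, 1, and Δ_i = (y_(i+1) − y_i)/h_i = -4, 3:
  3·m_0 + 8·m_1 + 1·m_2 = 6(Δ_1 - Δ_0) = 42
Clamped end conditions give two more equations: 2h_0·m_0 + h_0·m_1 = 6(Δ_0 - S'(-2)) = -24 and h_1·m_1 + 2h_1·m_2 = 6(S'(2) - Δ_1) = -36.
Solving the tridiagonal system: m_0 = -10, m_1 = 12, m_2 = -24.
On [1, 2], S'(x) = b_1 + 2c_1·(x - 1) + 3d_1·(x - 1)² with b_1 = Δ_1 - h_1(2m_1 + m_2)/6 = 3, c_1 = m_1/2 = 6, d_1 = (m_2 - m_1)/(6h_1) = -6. So S'(1) = 3.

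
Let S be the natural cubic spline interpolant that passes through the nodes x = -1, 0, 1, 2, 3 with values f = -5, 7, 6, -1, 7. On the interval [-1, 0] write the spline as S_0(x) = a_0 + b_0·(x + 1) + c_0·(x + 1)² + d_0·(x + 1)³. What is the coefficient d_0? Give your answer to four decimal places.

-2.7857

Let σ_i = S''(x_i). Step sizes h_i = 1, 1, 1, 1; slopes of the chords Δ_i = (y_(i+1) - y_i)/h_i = 12, -1, -7, 8.
  1·σ_0 + 4·σ_1 + 1·σ_2 = 6(Δ_1 - Δ_0) = -78
  1·σ_1 + 4·σ_2 + 1·σ_3 = 6(Δ_2 - Δ_1) = -36
  1·σ_2 + 4·σ_3 + 1·σ_4 = 6(Δ_3 - Δ_2) = 90
Natural end conditions: σ_0 = σ_4 = 0.
Forward elimination and back-substitution give σ_0 = 0, σ_1 = -117/7, σ_2 = -78/7, σ_3 = 177/7, σ_4 = 0.
On [-1, 0], with S_0(x) = a_0 + b_0·(x + 1) + c_0·(x + 1)² + d_0·(x + 1)³: c_0 = σ_0/2 = 0, d_0 = (σ_1 - σ_0)/(6h_0) = -39/14, b_0 = Δ_0 - h_0(2σ_0 + σ_1)/6 = 207/14.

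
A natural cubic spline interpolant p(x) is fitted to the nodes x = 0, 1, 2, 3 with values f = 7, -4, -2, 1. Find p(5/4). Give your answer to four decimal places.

Let m_i = p''(x_i). Step sizes h_i = 1, 1, 1; slopes of the chords Δ_i = (y_(i+1) - y_i)/h_i = -11, 2, 3.
  1·m_0 + 4·m_1 + 1·m_2 = 6(Δ_1 - Δ_0) = 78
  1·m_1 + 4·m_2 + 1·m_3 = 6(Δ_2 - Δ_1) = 6
Natural end conditions: m_0 = m_3 = 0.
Forward elimination and back-substitution give m_0 = 0, m_1 = 102/5, m_2 = -18/5, m_3 = 0.
On [1, 2], p(x) = -4 - 21/5·(x - 1) + 51/5·(x - 1)² - 4·(x - 1)³.
With (x - 1) = 1/4: p(5/4) = -179/40.

-4.4750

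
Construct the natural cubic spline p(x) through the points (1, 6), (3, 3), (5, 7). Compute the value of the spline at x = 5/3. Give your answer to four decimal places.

With M_i denoting the second derivative at x_i, h_i = 2, 2, and Δ_i = (y_(i+1) − y_i)/h_i = -3/2, 2:
  2·M_0 + 8·M_1 + 2·M_2 = 6(Δ_1 - Δ_0) = 21
Natural end conditions: M_0 = M_2 = 0.
Solving: M_0 = 0, M_1 = 21/8, M_2 = 0.
On [1, 3], p(x) = 6 - 19/8·(x - 1) + 0·(x - 1)² + 7/32·(x - 1)³.
With (x - 1) = 2/3: p(5/3) = 121/27.

4.4815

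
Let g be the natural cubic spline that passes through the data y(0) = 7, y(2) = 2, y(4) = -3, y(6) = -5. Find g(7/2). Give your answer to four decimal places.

-1.9656

With m_i denoting the second derivative at x_i, h_i = 2, 2, 2, and Δ_i = (y_(i+1) − y_i)/h_i = -5/2, -5/2, -1:
  2·m_0 + 8·m_1 + 2·m_2 = 6(Δ_1 - Δ_0) = 0
  2·m_1 + 8·m_2 + 2·m_3 = 6(Δ_2 - Δ_1) = 9
Natural end conditions: m_0 = m_3 = 0.
Hence m_0 = 0, m_1 = -3/10, m_2 = 6/5, m_3 = 0.
On [2, 4], g(x) = 2 - 27/10·(x - 2) - 3/20·(x - 2)² + 1/8·(x - 2)³.
With (x - 2) = 3/2: g(7/2) = -629/320.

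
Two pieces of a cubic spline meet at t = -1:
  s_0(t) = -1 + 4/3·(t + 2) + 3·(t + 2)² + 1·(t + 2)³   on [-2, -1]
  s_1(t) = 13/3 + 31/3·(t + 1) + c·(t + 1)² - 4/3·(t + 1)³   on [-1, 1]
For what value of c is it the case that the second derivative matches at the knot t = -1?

s_0''(t) = 6 + 6·(t + 2), so s_0''(-1) = 12. On the right, s_1''(-1) = 2c, so c = 6.

6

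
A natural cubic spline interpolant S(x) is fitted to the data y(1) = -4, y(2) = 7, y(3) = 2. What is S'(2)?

3

With M_i denoting the second derivative at x_i, h_i = 1, 1, and Δ_i = (y_(i+1) − y_i)/h_i = 11, -5:
  1·M_0 + 4·M_1 + 1·M_2 = 6(Δ_1 - Δ_0) = -96
Natural end conditions: M_0 = M_2 = 0.
Solving the tridiagonal system: M_0 = 0, M_1 = -24, M_2 = 0.
On [2, 3], S'(x) = b_1 + 2c_1·(x - 2) + 3d_1·(x - 2)² with b_1 = Δ_1 - h_1(2M_1 + M_2)/6 = 3, c_1 = M_1/2 = -12, d_1 = (M_2 - M_1)/(6h_1) = 4. So S'(2) = 3.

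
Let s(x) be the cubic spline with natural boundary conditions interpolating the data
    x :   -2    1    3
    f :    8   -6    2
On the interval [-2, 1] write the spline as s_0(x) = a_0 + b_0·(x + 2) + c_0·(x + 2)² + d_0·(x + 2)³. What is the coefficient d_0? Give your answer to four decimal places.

0.2889

Put M_i = s'' at the i-th knot. Here h = (3, 2) and Δ = (-14/3, 4), so the interior equations h_(i-1)·M_(i-1) + 2(h_(i-1)+h_i)·M_i + h_i·M_(i+1) = 6(Δ_i − Δ_(i-1)) read
  3·M_0 + 10·M_1 + 2·M_2 = 6(Δ_1 - Δ_0) = 52
Natural end conditions: M_0 = M_2 = 0.
Forward elimination and back-substitution give M_0 = 0, M_1 = 26/5, M_2 = 0.
On [-2, 1], with s_0(x) = a_0 + b_0·(x + 2) + c_0·(x + 2)² + d_0·(x + 2)³: c_0 = M_0/2 = 0, d_0 = (M_1 - M_0)/(6h_0) = 13/45, b_0 = Δ_0 - h_0(2M_0 + M_1)/6 = -109/15.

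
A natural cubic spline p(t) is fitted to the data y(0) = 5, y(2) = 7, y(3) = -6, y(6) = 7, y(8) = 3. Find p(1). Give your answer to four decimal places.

10.2776

Let m_i = p''(x_i). Step sizes h_i = 2, 1, 3, 2; slopes of the chords Δ_i = (y_(i+1) - y_i)/h_i = 1, -13, 13/3, -2.
  2·m_0 + 6·m_1 + 1·m_2 = 6(Δ_1 - Δ_0) = -84
  1·m_1 + 8·m_2 + 3·m_3 = 6(Δ_2 - Δ_1) = 104
  3·m_2 + 10·m_3 + 2·m_4 = 6(Δ_3 - Δ_2) = -38
Natural end conditions: m_0 = m_4 = 0.
Forward elimination and back-substitution give m_0 = 0, m_1 = -3559/208, m_2 = 1941/104, m_3 = -1955/208, m_4 = 0.
On [0, 2], p(t) = 5 + 4183/624·t + 0·t² - 3559/2496·t³.
With t = 1: p(1) = 8551/832.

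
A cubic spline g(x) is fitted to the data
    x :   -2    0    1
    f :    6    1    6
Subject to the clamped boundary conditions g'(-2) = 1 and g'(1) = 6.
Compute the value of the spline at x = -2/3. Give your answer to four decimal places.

1.9753

With M_i denoting the second derivative at x_i, h_i = 2, 1, and Δ_i = (y_(i+1) − y_i)/h_i = -5/2, 5:
  2·M_0 + 6·M_1 + 1·M_2 = 6(Δ_1 - Δ_0) = 45
Clamped end conditions give two more equations: 2h_0·M_0 + h_0·M_1 = 6(Δ_0 - g'(-2)) = -21 and h_1·M_1 + 2h_1·M_2 = 6(g'(1) - Δ_1) = 6.
Solving: M_0 = -133/12, M_1 = 35/3, M_2 = -17/6.
On [-2, 0], g(x) = 6 + 1·(x + 2) - 133/24·(x + 2)² + 91/48·(x + 2)³.
With (x + 2) = 4/3: g(-2/3) = 160/81.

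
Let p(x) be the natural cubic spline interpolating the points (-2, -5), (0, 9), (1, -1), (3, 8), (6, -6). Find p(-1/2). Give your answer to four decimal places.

9.9904

Let σ_i = p''(x_i). Step sizes h_i = 2, 1, 2, 3; slopes of the chords Δ_i = (y_(i+1) - y_i)/h_i = 7, -10, 9/2, -14/3.
  2·σ_0 + 6·σ_1 + 1·σ_2 = 6(Δ_1 - Δ_0) = -102
  1·σ_1 + 6·σ_2 + 2·σ_3 = 6(Δ_2 - Δ_1) = 87
  2·σ_2 + 10·σ_3 + 3·σ_4 = 6(Δ_3 - Δ_2) = -55
Natural end conditions: σ_0 = σ_4 = 0.
Hence σ_0 = 0, σ_1 = -3346/163, σ_2 = 3450/163, σ_3 = -3173/326, σ_4 = 0.
On [-2, 0], p(x) = -5 + 6769/489·(x + 2) + 0·(x + 2)² - 1673/978·(x + 2)³.
With (x + 2) = 3/2: p(-1/2) = 26055/2608.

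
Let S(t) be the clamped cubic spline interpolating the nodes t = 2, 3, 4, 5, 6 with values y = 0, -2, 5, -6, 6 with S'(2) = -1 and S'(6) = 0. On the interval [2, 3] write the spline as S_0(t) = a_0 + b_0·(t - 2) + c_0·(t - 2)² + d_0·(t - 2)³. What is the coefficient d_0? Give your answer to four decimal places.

Put M_i = S'' at the i-th knot. Here h = (1, 1, 1, 1) and Δ = (-2, 7, -11, 12), so the interior equations h_(i-1)·M_(i-1) + 2(h_(i-1)+h_i)·M_i + h_i·M_(i+1) = 6(Δ_i − Δ_(i-1)) read
  1·M_0 + 4·M_1 + 1·M_2 = 6(Δ_1 - Δ_0) = 54
  1·M_1 + 4·M_2 + 1·M_3 = 6(Δ_2 - Δ_1) = -108
  1·M_2 + 4·M_3 + 1·M_4 = 6(Δ_3 - Δ_2) = 138
Clamped end conditions give two more equations: 2h_0·M_0 + h_0·M_1 = 6(Δ_0 - S'(2)) = -6 and h_3·M_3 + 2h_3·M_4 = 6(S'(6) - Δ_3) = -72.
Forward elimination and back-substitution give M_0 = -515/28, M_1 = 431/14, M_2 = -203/4, M_3 = 899/14, M_4 = -1907/28.
On [2, 3], with S_0(t) = a_0 + b_0·(t - 2) + c_0·(t - 2)² + d_0·(t - 2)³: c_0 = M_0/2 = -515/56, d_0 = (M_1 - M_0)/(6h_0) = 459/56, b_0 = Δ_0 - h_0(2M_0 + M_1)/6 = -1.

8.1964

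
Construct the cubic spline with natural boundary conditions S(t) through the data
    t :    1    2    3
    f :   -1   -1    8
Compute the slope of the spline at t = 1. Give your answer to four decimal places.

Write M_i for S''(x_i). With h_i = 1, 1 and divided differences Δ_i = 0, 9, the continuity of S' gives the tridiagonal system
  1·M_0 + 4·M_1 + 1·M_2 = 6(Δ_1 - Δ_0) = 54
Natural end conditions: M_0 = M_2 = 0.
Forward elimination and back-substitution give M_0 = 0, M_1 = 27/2, M_2 = 0.
On [1, 2], S'(t) = b_0 + 2c_0·(t - 1) + 3d_0·(t - 1)² with b_0 = Δ_0 - h_0(2M_0 + M_1)/6 = -9/4, c_0 = M_0/2 = 0, d_0 = (M_1 - M_0)/(6h_0) = 9/4. So S'(1) = -9/4.

-2.2500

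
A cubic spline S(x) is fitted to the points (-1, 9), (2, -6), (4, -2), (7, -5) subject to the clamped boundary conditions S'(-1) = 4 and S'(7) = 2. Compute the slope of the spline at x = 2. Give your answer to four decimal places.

-2.4615

Let M_i = S''(x_i). Step sizes h_i = 3, 2, 3; slopes of the chords Δ_i = (y_(i+1) - y_i)/h_i = -5, 2, -1.
  3·M_0 + 10·M_1 + 2·M_2 = 6(Δ_1 - Δ_0) = 42
  2·M_1 + 10·M_2 + 3·M_3 = 6(Δ_2 - Δ_1) = -18
Clamped end conditions give two more equations: 2h_0·M_0 + h_0·M_1 = 6(Δ_0 - S'(-1)) = -54 and h_2·M_2 + 2h_2·M_3 = 6(S'(7) - Δ_2) = 18.
Solving: M_0 = -178/13, M_1 = 122/13, M_2 = -70/13, M_3 = 74/13.
On [2, 4], S'(x) = b_1 + 2c_1·(x - 2) + 3d_1·(x - 2)² with b_1 = Δ_1 - h_1(2M_1 + M_2)/6 = -32/13, c_1 = M_1/2 = 61/13, d_1 = (M_2 - M_1)/(6h_1) = -16/13. So S'(2) = -32/13.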